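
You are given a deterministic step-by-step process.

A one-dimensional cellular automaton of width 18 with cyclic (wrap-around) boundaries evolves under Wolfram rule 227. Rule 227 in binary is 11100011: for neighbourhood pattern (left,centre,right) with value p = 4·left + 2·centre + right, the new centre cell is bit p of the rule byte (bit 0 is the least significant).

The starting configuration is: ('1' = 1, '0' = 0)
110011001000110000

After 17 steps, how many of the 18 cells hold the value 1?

step 0: 110011001000110000
step 1: 010101010011010111
step 2: 101010100101101011
step 3: 110101001010110101
step 4: 111010010101011010
step 5: 011100101010101101
step 6: 101101010101010110
step 7: 010110101010101011
step 8: 101011010101010101
step 9: 110101101010101010
step 10: 011010110101010101
step 11: 101101011010101010
step 12: 010110101101010101
step 13: 101011010110101010
step 14: 010101101011010101
step 15: 101010110101101010
step 16: 010101011010110101
step 17: 101010101101011010

10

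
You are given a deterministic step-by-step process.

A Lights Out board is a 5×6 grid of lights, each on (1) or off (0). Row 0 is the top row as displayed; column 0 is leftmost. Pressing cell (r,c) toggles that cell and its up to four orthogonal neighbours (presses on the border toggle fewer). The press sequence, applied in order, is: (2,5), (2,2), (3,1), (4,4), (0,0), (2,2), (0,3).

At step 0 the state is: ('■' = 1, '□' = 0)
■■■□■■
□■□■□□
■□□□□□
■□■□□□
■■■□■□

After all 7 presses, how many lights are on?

k=0  ■■■□■■
□■□■□□
■□□□□□
■□■□□□
■■■□■□
k=1  ■■■□■■
□■□■□■
■□□□■■
■□■□□■
■■■□■□
k=2  ■■■□■■
□■■■□■
■■■■■■
■□□□□■
■■■□■□
k=3  ■■■□■■
□■■■□■
■□■■■■
□■■□□■
■□■□■□
k=4  ■■■□■■
□■■■□■
■□■■■■
□■■□■■
■□■■□■
k=5  □□■□■■
■■■■□■
■□■■■■
□■■□■■
■□■■□■
k=6  □□■□■■
■■□■□■
■■□□■■
□■□□■■
■□■■□■
k=7  □□□■□■
■■□□□■
■■□□■■
□■□□■■
■□■■□■

16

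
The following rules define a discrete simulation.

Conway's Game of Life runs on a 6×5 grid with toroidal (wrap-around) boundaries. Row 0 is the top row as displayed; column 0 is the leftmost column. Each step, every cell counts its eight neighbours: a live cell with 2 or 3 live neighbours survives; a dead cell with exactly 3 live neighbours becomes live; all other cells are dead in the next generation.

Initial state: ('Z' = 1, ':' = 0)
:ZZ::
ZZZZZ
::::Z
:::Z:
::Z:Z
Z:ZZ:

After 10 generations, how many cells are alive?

[0] :ZZ::
ZZZZZ
::::Z
:::Z:
::Z:Z
Z:ZZ:
[1] :::::
::::Z
:Z:::
:::ZZ
:ZZ:Z
Z:::Z
[2] Z:::Z
:::::
Z::ZZ
:Z:ZZ
:ZZ::
ZZ:ZZ
[3] :Z:Z:
:::Z:
Z:ZZ:
:Z:::
:::::
:::Z:
[4] :::ZZ
:Z:Z:
:ZZZZ
:ZZ::
:::::
::Z::
[5] :::ZZ
:Z:::
::::Z
ZZ:::
:ZZ::
:::Z:
[6] ::ZZZ
Z::ZZ
:Z:::
ZZZ::
ZZZ::
:::ZZ
[7] ::Z::
ZZ:::
:::Z:
:::::
:::::
:::::
[8] :Z:::
:ZZ::
:::::
:::::
:::::
:::::
[9] :ZZ::
:ZZ::
:::::
:::::
:::::
:::::
[10] :ZZ::
:ZZ::
:::::
:::::
:::::
:::::

4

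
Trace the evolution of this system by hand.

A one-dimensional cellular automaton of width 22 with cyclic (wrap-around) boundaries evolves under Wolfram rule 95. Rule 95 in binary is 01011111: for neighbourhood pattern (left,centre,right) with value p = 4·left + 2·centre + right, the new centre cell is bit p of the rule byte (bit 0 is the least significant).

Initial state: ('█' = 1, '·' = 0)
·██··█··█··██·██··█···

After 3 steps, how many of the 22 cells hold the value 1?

21

t=0: ·██··█··█··██·██··█···
t=1: █████████████·████████
t=2: ············█·█·······
t=3: █████████████·████████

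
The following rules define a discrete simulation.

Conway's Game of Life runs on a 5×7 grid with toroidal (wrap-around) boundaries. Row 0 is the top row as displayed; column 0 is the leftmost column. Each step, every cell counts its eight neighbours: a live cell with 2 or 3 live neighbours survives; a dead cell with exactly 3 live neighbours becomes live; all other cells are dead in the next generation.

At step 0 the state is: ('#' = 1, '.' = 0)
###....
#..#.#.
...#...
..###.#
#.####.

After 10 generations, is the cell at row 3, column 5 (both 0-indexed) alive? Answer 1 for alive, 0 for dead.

k=0  ###....
#..#.#.
...#...
..###.#
#.####.
k=1  #....#.
#..##.#
.....##
.#....#
#....#.
k=2  ##...#.
#...#..
....#..
.......
##...#.
k=3  ....##.
##..###
.......
.......
##.....
k=4  ....#..
#...#.#
#....##
.......
.......
k=5  .....#.
#...#..
#....#.
......#
.......
k=6  .......
....##.
#....#.
......#
.......
k=7  .......
....###
....##.
......#
.......
k=8  .....#.
....#.#
....#..
.....#.
.......
k=9  .....#.
....#..
....#..
.......
.......
k=10  .......
....##.
.......
.......
.......

0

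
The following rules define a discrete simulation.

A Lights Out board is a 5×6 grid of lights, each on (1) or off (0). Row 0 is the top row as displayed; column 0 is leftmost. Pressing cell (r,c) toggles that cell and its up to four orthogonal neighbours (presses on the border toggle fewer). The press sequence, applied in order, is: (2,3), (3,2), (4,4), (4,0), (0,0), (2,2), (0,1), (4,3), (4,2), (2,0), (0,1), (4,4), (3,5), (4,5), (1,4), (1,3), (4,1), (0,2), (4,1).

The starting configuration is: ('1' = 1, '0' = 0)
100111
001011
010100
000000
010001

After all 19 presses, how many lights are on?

17

step 0: 100111
001011
010100
000000
010001
step 1: 100111
001111
011010
000100
010001
step 2: 100111
001111
010010
011000
011001
step 3: 100111
001111
010010
011010
011110
step 4: 100111
001111
010010
111010
101110
step 5: 010111
101111
010010
111010
101110
step 6: 010111
100111
001110
110010
101110
step 7: 101111
110111
001110
110010
101110
step 8: 101111
110111
001110
110110
100000
step 9: 101111
110111
001110
111110
111100
step 10: 101111
010111
111110
011110
111100
step 11: 010111
000111
111110
011110
111100
step 12: 010111
000111
111110
011100
111011
step 13: 010111
000111
111111
011111
111010
step 14: 010111
000111
111111
011110
111001
step 15: 010101
000000
111101
011110
111001
step 16: 010001
001110
111001
011110
111001
step 17: 010001
001110
111001
001110
000001
step 18: 001101
000110
111001
001110
000001
step 19: 001101
000110
111001
011110
111001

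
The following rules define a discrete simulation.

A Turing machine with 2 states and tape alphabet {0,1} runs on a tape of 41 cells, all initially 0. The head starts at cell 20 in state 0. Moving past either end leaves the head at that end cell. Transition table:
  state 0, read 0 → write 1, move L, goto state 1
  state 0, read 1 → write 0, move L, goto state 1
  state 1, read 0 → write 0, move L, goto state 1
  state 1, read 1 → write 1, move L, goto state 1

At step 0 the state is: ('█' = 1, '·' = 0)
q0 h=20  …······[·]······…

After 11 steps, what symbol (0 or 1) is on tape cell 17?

k=0  q0 h=20  …······[·]······…
k=1  q1 h=19  …······[·]█·····…
k=2  q1 h=18  …······[·]·█····…
k=3  q1 h=17  …······[·]··█···…
k=4  q1 h=16  …······[·]···█··…
k=5  q1 h=15  …······[·]····█·…
k=6  q1 h=14  …······[·]·····█…
k=7  q1 h=13  …······[·]······…
k=8  q1 h=12  …······[·]······…
k=9  q1 h=11  …······[·]······…
k=10  q1 h=10  …······[·]······…
k=11  q1 h= 9  …······[·]······…

0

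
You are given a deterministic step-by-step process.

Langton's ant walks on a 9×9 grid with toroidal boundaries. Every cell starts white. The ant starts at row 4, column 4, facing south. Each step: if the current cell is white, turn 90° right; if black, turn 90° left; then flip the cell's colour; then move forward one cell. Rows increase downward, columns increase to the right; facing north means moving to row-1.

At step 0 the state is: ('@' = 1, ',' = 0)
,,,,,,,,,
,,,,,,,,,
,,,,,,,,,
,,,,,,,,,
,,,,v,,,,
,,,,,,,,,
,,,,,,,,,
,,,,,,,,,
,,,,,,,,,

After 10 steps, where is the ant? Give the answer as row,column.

k=0  ,,,,,,,,,
,,,,,,,,,
,,,,,,,,,
,,,,,,,,,
,,,,v,,,,
,,,,,,,,,
,,,,,,,,,
,,,,,,,,,
,,,,,,,,,
k=1  ,,,,,,,,,
,,,,,,,,,
,,,,,,,,,
,,,,,,,,,
,,,<@,,,,
,,,,,,,,,
,,,,,,,,,
,,,,,,,,,
,,,,,,,,,
k=2  ,,,,,,,,,
,,,,,,,,,
,,,,,,,,,
,,,^,,,,,
,,,@@,,,,
,,,,,,,,,
,,,,,,,,,
,,,,,,,,,
,,,,,,,,,
k=3  ,,,,,,,,,
,,,,,,,,,
,,,,,,,,,
,,,@>,,,,
,,,@@,,,,
,,,,,,,,,
,,,,,,,,,
,,,,,,,,,
,,,,,,,,,
k=4  ,,,,,,,,,
,,,,,,,,,
,,,,,,,,,
,,,@@,,,,
,,,@v,,,,
,,,,,,,,,
,,,,,,,,,
,,,,,,,,,
,,,,,,,,,
k=5  ,,,,,,,,,
,,,,,,,,,
,,,,,,,,,
,,,@@,,,,
,,,@,>,,,
,,,,,,,,,
,,,,,,,,,
,,,,,,,,,
,,,,,,,,,
k=6  ,,,,,,,,,
,,,,,,,,,
,,,,,,,,,
,,,@@,,,,
,,,@,@,,,
,,,,,v,,,
,,,,,,,,,
,,,,,,,,,
,,,,,,,,,
k=7  ,,,,,,,,,
,,,,,,,,,
,,,,,,,,,
,,,@@,,,,
,,,@,@,,,
,,,,<@,,,
,,,,,,,,,
,,,,,,,,,
,,,,,,,,,
k=8  ,,,,,,,,,
,,,,,,,,,
,,,,,,,,,
,,,@@,,,,
,,,@^@,,,
,,,,@@,,,
,,,,,,,,,
,,,,,,,,,
,,,,,,,,,
k=9  ,,,,,,,,,
,,,,,,,,,
,,,,,,,,,
,,,@@,,,,
,,,@@>,,,
,,,,@@,,,
,,,,,,,,,
,,,,,,,,,
,,,,,,,,,
k=10  ,,,,,,,,,
,,,,,,,,,
,,,,,,,,,
,,,@@^,,,
,,,@@,,,,
,,,,@@,,,
,,,,,,,,,
,,,,,,,,,
,,,,,,,,,

3,5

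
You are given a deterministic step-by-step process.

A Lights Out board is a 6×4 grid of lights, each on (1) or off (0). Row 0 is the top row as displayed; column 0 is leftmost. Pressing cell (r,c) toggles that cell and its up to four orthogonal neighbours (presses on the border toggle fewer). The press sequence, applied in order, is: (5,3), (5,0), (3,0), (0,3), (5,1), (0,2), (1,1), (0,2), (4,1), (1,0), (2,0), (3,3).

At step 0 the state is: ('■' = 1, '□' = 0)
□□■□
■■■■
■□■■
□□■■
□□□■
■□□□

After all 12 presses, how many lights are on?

k=0  □□■□
■■■■
■□■■
□□■■
□□□■
■□□□
k=1  □□■□
■■■■
■□■■
□□■■
□□□□
■□■■
k=2  □□■□
■■■■
■□■■
□□■■
■□□□
□■■■
k=3  □□■□
■■■■
□□■■
■■■■
□□□□
□■■■
k=4  □□□■
■■■□
□□■■
■■■■
□□□□
□■■■
k=5  □□□■
■■■□
□□■■
■■■■
□■□□
■□□■
k=6  □■■□
■■□□
□□■■
■■■■
□■□□
■□□■
k=7  □□■□
□□■□
□■■■
■■■■
□■□□
■□□■
k=8  □■□■
□□□□
□■■■
■■■■
□■□□
■□□■
k=9  □■□■
□□□□
□■■■
■□■■
■□■□
■■□■
k=10  ■■□■
■■□□
■■■■
■□■■
■□■□
■■□■
k=11  ■■□■
□■□□
□□■■
□□■■
■□■□
■■□■
k=12  ■■□■
□■□□
□□■□
□□□□
■□■■
■■□■

11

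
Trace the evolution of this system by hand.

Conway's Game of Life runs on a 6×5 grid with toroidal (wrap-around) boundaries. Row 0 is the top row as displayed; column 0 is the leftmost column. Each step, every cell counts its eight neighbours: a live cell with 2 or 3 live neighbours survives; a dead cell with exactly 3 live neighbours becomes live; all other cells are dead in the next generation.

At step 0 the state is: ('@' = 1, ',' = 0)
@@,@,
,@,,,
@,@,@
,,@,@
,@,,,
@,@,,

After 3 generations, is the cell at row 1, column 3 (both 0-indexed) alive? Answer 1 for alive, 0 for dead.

t=0: @@,@,
,@,,,
@,@,@
,,@,@
,@,,,
@,@,,
t=1: @,,,@
,,,@,
@,@,@
,,@,@
@@@@,
@,@,@
t=2: @@,,,
,@,@,
@@@,@
,,,,,
,,,,,
,,@,,
t=3: @@,,,
,,,@,
@@@@@
@@,,,
,,,,,
,@,,,

1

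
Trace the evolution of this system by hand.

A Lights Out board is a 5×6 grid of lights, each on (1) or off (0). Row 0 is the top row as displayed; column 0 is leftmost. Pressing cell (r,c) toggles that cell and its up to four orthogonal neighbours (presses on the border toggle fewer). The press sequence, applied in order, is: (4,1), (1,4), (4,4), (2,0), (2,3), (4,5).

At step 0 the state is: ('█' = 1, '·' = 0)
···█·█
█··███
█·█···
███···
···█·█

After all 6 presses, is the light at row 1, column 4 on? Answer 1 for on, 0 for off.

0

[0] ···█·█
█··███
█·█···
███···
···█·█
[1] ···█·█
█··███
█·█···
█·█···
████·█
[2] ···███
█·····
█·█·█·
█·█···
████·█
[3] ···███
█·····
█·█·█·
█·█·█·
███·█·
[4] ···███
······
·██·█·
··█·█·
███·█·
[5] ···███
···█··
·█·█··
··███·
███·█·
[6] ···███
···█··
·█·█··
··████
███··█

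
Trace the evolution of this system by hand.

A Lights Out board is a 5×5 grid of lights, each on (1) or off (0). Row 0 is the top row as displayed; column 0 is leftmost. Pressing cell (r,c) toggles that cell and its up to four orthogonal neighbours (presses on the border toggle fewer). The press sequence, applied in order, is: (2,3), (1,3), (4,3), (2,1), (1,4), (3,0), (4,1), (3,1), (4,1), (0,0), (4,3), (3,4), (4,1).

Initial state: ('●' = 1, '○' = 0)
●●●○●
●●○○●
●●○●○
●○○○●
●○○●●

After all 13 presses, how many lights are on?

k=0  ●●●○●
●●○○●
●●○●○
●○○○●
●○○●●
k=1  ●●●○●
●●○●●
●●●○●
●○○●●
●○○●●
k=2  ●●●●●
●●●○○
●●●●●
●○○●●
●○○●●
k=3  ●●●●●
●●●○○
●●●●●
●○○○●
●○●○○
k=4  ●●●●●
●○●○○
○○○●●
●●○○●
●○●○○
k=5  ●●●●○
●○●●●
○○○●○
●●○○●
●○●○○
k=6  ●●●●○
●○●●●
●○○●○
○○○○●
○○●○○
k=7  ●●●●○
●○●●●
●○○●○
○●○○●
●●○○○
k=8  ●●●●○
●○●●●
●●○●○
●○●○●
●○○○○
k=9  ●●●●○
●○●●●
●●○●○
●●●○●
○●●○○
k=10  ○○●●○
○○●●●
●●○●○
●●●○●
○●●○○
k=11  ○○●●○
○○●●●
●●○●○
●●●●●
○●○●●
k=12  ○○●●○
○○●●●
●●○●●
●●●○○
○●○●○
k=13  ○○●●○
○○●●●
●●○●●
●○●○○
●○●●○

14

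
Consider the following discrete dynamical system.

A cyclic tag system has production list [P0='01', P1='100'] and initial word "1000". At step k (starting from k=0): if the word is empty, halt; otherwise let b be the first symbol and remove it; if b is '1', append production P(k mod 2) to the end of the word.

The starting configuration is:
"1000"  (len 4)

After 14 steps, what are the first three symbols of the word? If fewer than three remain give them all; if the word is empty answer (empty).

k=0  "1000"  (len 4)
k=1  "00001"  (len 5)
k=2  "0001"  (len 4)
k=3  "001"  (len 3)
k=4  "01"  (len 2)
k=5  "1"  (len 1)
k=6  "100"  (len 3)
k=7  "0001"  (len 4)
k=8  "001"  (len 3)
k=9  "01"  (len 2)
k=10  "1"  (len 1)
k=11  "01"  (len 2)
k=12  "1"  (len 1)
k=13  "01"  (len 2)
k=14  "1"  (len 1)

1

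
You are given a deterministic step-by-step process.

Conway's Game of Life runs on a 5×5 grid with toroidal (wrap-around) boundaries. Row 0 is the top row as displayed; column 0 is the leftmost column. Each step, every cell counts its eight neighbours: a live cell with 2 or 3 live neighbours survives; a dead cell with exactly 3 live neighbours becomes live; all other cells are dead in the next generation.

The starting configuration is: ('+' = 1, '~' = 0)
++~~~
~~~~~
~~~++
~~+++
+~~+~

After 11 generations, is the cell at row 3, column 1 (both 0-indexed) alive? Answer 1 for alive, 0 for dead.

[0] ++~~~
~~~~~
~~~++
~~+++
+~~+~
[1] ++~~+
+~~~+
~~+~+
+~+~~
+~~+~
[2] ~+~+~
~~~~~
~~~~+
+~+~~
~~++~
[3] ~~~+~
~~~~~
~~~~~
~++~+
~~~++
[4] ~~~++
~~~~~
~~~~~
+~+~+
+~~~+
[5] +~~++
~~~~~
~~~~~
++~++
~+~~~
[6] +~~~+
~~~~+
+~~~+
+++~+
~+~~~
[7] +~~~+
~~~+~
~~~~~
~~+++
~~++~
[8] ~~+~+
~~~~+
~~+~+
~~+~+
+++~~
[9] ~~+~+
+~~~+
+~~~+
~~+~+
+~+~+
[10] ~~~~~
~+~~~
~+~~~
~~~~~
+~+~+
[11] ++~~~
~~~~~
~~~~~
++~~~
~~~~~

1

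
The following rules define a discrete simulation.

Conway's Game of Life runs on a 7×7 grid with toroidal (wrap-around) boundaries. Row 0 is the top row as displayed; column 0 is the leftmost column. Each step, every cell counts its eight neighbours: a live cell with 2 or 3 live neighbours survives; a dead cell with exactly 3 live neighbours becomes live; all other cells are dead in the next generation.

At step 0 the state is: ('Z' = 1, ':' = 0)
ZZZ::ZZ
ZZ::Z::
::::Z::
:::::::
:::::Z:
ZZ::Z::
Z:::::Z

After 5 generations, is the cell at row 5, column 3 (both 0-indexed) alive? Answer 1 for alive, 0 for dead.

step 0: ZZZ::ZZ
ZZ::Z::
::::Z::
:::::::
:::::Z:
ZZ::Z::
Z:::::Z
step 1: ::Z::Z:
::ZZZ::
:::::::
:::::::
:::::::
ZZ:::Z:
::Z::::
step 2: :ZZ:Z::
::ZZZ::
:::Z:::
:::::::
:::::::
:Z:::::
::Z:::Z
step 3: :Z::ZZ:
:Z::Z::
::ZZZ::
:::::::
:::::::
:::::::
Z:ZZ:::
step 4: ZZ::ZZ:
:Z:::::
::ZZZ::
:::Z:::
:::::::
:::::::
:ZZZZ::
step 5: Z:::ZZ:
ZZ:::Z:
::ZZZ::
::ZZZ::
:::::::
::ZZ:::
ZZZZZZ:

1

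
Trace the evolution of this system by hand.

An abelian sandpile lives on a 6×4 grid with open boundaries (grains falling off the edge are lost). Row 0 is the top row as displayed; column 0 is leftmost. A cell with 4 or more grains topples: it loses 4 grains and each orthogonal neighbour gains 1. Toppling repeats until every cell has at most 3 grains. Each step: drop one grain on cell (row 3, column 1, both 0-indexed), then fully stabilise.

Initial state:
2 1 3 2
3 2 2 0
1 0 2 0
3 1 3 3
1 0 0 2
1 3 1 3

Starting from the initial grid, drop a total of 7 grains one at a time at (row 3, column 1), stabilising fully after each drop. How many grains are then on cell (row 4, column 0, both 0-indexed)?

2

step 0: 2 1 3 2
3 2 2 0
1 0 2 0
3 1 3 3
1 0 0 2
1 3 1 3
step 1: 2 1 3 2
3 2 2 0
1 0 2 0
3 2 3 3
1 0 0 2
1 3 1 3
step 2: 2 1 3 2
3 2 2 0
1 0 2 0
3 3 3 3
1 0 0 2
1 3 1 3
step 3: 2 1 3 2
3 2 2 0
2 1 3 1
0 2 1 0
2 1 1 3
1 3 1 3
step 4: 2 1 3 2
3 2 2 0
2 1 3 1
0 3 1 0
2 1 1 3
1 3 1 3
step 5: 2 1 3 2
3 2 2 0
2 2 3 1
1 0 2 0
2 2 1 3
1 3 1 3
step 6: 2 1 3 2
3 2 2 0
2 2 3 1
1 1 2 0
2 2 1 3
1 3 1 3
step 7: 2 1 3 2
3 2 2 0
2 2 3 1
1 2 2 0
2 2 1 3
1 3 1 3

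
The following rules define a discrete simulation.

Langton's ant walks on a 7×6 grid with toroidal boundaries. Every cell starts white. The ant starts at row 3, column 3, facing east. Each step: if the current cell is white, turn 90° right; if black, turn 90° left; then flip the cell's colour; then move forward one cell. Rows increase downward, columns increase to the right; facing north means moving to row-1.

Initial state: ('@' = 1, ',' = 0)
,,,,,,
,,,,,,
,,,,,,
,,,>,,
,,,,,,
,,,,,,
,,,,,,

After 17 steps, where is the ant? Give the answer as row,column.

2,3

k=0  ,,,,,,
,,,,,,
,,,,,,
,,,>,,
,,,,,,
,,,,,,
,,,,,,
k=1  ,,,,,,
,,,,,,
,,,,,,
,,,@,,
,,,v,,
,,,,,,
,,,,,,
k=2  ,,,,,,
,,,,,,
,,,,,,
,,,@,,
,,<@,,
,,,,,,
,,,,,,
k=3  ,,,,,,
,,,,,,
,,,,,,
,,^@,,
,,@@,,
,,,,,,
,,,,,,
k=4  ,,,,,,
,,,,,,
,,,,,,
,,@>,,
,,@@,,
,,,,,,
,,,,,,
k=5  ,,,,,,
,,,,,,
,,,^,,
,,@,,,
,,@@,,
,,,,,,
,,,,,,
k=6  ,,,,,,
,,,,,,
,,,@>,
,,@,,,
,,@@,,
,,,,,,
,,,,,,
k=7  ,,,,,,
,,,,,,
,,,@@,
,,@,v,
,,@@,,
,,,,,,
,,,,,,
k=8  ,,,,,,
,,,,,,
,,,@@,
,,@<@,
,,@@,,
,,,,,,
,,,,,,
k=9  ,,,,,,
,,,,,,
,,,^@,
,,@@@,
,,@@,,
,,,,,,
,,,,,,
k=10  ,,,,,,
,,,,,,
,,<,@,
,,@@@,
,,@@,,
,,,,,,
,,,,,,
k=11  ,,,,,,
,,^,,,
,,@,@,
,,@@@,
,,@@,,
,,,,,,
,,,,,,
k=12  ,,,,,,
,,@>,,
,,@,@,
,,@@@,
,,@@,,
,,,,,,
,,,,,,
k=13  ,,,,,,
,,@@,,
,,@v@,
,,@@@,
,,@@,,
,,,,,,
,,,,,,
k=14  ,,,,,,
,,@@,,
,,<@@,
,,@@@,
,,@@,,
,,,,,,
,,,,,,
k=15  ,,,,,,
,,@@,,
,,,@@,
,,v@@,
,,@@,,
,,,,,,
,,,,,,
k=16  ,,,,,,
,,@@,,
,,,@@,
,,,>@,
,,@@,,
,,,,,,
,,,,,,
k=17  ,,,,,,
,,@@,,
,,,^@,
,,,,@,
,,@@,,
,,,,,,
,,,,,,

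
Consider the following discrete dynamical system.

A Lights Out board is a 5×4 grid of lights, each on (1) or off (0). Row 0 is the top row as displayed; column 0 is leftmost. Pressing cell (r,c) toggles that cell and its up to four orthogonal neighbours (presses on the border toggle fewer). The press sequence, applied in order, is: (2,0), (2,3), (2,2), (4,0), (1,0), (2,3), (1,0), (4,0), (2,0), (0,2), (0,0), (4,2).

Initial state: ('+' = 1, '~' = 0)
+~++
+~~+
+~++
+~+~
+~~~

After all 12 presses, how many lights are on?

9

[0] +~++
+~~+
+~++
+~+~
+~~~
[1] +~++
~~~+
~+++
~~+~
+~~~
[2] +~++
~~~~
~+~~
~~++
+~~~
[3] +~++
~~+~
~~++
~~~+
+~~~
[4] +~++
~~+~
~~++
+~~+
~+~~
[5] ~~++
+++~
+~++
+~~+
~+~~
[6] ~~++
++++
+~~~
+~~~
~+~~
[7] +~++
~~++
~~~~
+~~~
~+~~
[8] +~++
~~++
~~~~
~~~~
+~~~
[9] +~++
+~++
++~~
+~~~
+~~~
[10] ++~~
+~~+
++~~
+~~~
+~~~
[11] ~~~~
~~~+
++~~
+~~~
+~~~
[12] ~~~~
~~~+
++~~
+~+~
++++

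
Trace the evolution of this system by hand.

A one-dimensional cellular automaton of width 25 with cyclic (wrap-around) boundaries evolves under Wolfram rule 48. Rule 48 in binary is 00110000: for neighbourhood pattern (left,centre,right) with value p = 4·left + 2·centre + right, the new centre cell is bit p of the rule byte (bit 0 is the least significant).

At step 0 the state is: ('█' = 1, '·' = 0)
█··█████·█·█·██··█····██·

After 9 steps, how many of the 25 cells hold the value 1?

k=0  █··█████·█·█·██··█····██·
k=1  ·█······█·█·█··█··█·····█
k=2  █·█······█·█·█··█··█·····
k=3  ·█·█······█·█·█··█··█····
k=4  ··█·█······█·█·█··█··█···
k=5  ···█·█······█·█·█··█··█··
k=6  ····█·█······█·█·█··█··█·
k=7  ·····█·█······█·█·█··█··█
k=8  █·····█·█······█·█·█··█··
k=9  ·█·····█·█······█·█·█··█·

7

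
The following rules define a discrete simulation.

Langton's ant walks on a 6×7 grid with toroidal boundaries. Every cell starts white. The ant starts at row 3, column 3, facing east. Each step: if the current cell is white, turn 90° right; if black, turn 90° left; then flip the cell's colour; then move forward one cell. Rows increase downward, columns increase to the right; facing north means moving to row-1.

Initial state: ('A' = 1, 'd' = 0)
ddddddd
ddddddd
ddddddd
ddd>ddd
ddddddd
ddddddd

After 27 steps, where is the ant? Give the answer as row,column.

step 0: ddddddd
ddddddd
ddddddd
ddd>ddd
ddddddd
ddddddd
step 1: ddddddd
ddddddd
ddddddd
dddAddd
dddvddd
ddddddd
step 2: ddddddd
ddddddd
ddddddd
dddAddd
dd<Addd
ddddddd
step 3: ddddddd
ddddddd
ddddddd
dd^Addd
ddAAddd
ddddddd
step 4: ddddddd
ddddddd
ddddddd
ddA>ddd
ddAAddd
ddddddd
step 5: ddddddd
ddddddd
ddd^ddd
ddAdddd
ddAAddd
ddddddd
step 6: ddddddd
ddddddd
dddA>dd
ddAdddd
ddAAddd
ddddddd
step 7: ddddddd
ddddddd
dddAAdd
ddAdvdd
ddAAddd
ddddddd
step 8: ddddddd
ddddddd
dddAAdd
ddA<Add
ddAAddd
ddddddd
step 9: ddddddd
ddddddd
ddd^Add
ddAAAdd
ddAAddd
ddddddd
step 10: ddddddd
ddddddd
dd<dAdd
ddAAAdd
ddAAddd
ddddddd
step 11: ddddddd
dd^dddd
ddAdAdd
ddAAAdd
ddAAddd
ddddddd
step 12: ddddddd
ddA>ddd
ddAdAdd
ddAAAdd
ddAAddd
ddddddd
step 13: ddddddd
ddAAddd
ddAvAdd
ddAAAdd
ddAAddd
ddddddd
step 14: ddddddd
ddAAddd
dd<AAdd
ddAAAdd
ddAAddd
ddddddd
step 15: ddddddd
ddAAddd
dddAAdd
ddvAAdd
ddAAddd
ddddddd
step 16: ddddddd
ddAAddd
dddAAdd
ddd>Add
ddAAddd
ddddddd
step 17: ddddddd
ddAAddd
ddd^Add
ddddAdd
ddAAddd
ddddddd
step 18: ddddddd
ddAAddd
dd<dAdd
ddddAdd
ddAAddd
ddddddd
step 19: ddddddd
dd^Addd
ddAdAdd
ddddAdd
ddAAddd
ddddddd
step 20: ddddddd
d<dAddd
ddAdAdd
ddddAdd
ddAAddd
ddddddd
step 21: d^ddddd
dAdAddd
ddAdAdd
ddddAdd
ddAAddd
ddddddd
step 22: dA>dddd
dAdAddd
ddAdAdd
ddddAdd
ddAAddd
ddddddd
step 23: dAAdddd
dAvAddd
ddAdAdd
ddddAdd
ddAAddd
ddddddd
step 24: dAAdddd
d<AAddd
ddAdAdd
ddddAdd
ddAAddd
ddddddd
step 25: dAAdddd
ddAAddd
dvAdAdd
ddddAdd
ddAAddd
ddddddd
step 26: dAAdddd
ddAAddd
<AAdAdd
ddddAdd
ddAAddd
ddddddd
step 27: dAAdddd
^dAAddd
AAAdAdd
ddddAdd
ddAAddd
ddddddd

1,0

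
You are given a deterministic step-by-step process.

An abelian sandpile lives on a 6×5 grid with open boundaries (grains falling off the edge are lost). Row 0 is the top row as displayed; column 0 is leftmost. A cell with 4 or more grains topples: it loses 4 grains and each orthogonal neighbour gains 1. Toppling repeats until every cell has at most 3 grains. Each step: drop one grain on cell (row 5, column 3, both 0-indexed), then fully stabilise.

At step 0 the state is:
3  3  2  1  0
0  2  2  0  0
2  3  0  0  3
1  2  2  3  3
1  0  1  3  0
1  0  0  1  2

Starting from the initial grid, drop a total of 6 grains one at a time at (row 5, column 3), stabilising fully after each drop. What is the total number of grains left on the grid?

41

[0] 3  3  2  1  0
0  2  2  0  0
2  3  0  0  3
1  2  2  3  3
1  0  1  3  0
1  0  0  1  2
[1] 3  3  2  1  0
0  2  2  0  0
2  3  0  0  3
1  2  2  3  3
1  0  1  3  0
1  0  0  2  2
[2] 3  3  2  1  0
0  2  2  0  0
2  3  0  0  3
1  2  2  3  3
1  0  1  3  0
1  0  0  3  2
[3] 3  3  2  1  0
0  2  2  0  1
2  3  0  2  0
1  2  3  1  1
1  0  2  1  2
1  0  1  1  3
[4] 3  3  2  1  0
0  2  2  0  1
2  3  0  2  0
1  2  3  1  1
1  0  2  1  2
1  0  1  2  3
[5] 3  3  2  1  0
0  2  2  0  1
2  3  0  2  0
1  2  3  1  1
1  0  2  1  2
1  0  1  3  3
[6] 3  3  2  1  0
0  2  2  0  1
2  3  0  2  0
1  2  3  1  1
1  0  2  2  3
1  0  2  1  0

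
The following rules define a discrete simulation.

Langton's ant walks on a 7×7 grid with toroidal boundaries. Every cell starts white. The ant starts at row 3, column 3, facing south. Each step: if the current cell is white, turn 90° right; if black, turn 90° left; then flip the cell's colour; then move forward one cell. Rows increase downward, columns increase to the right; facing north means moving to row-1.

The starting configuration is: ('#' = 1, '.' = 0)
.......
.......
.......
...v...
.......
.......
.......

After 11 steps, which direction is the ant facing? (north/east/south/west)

east

t=0: .......
.......
.......
...v...
.......
.......
.......
t=1: .......
.......
.......
..<#...
.......
.......
.......
t=2: .......
.......
..^....
..##...
.......
.......
.......
t=3: .......
.......
..#>...
..##...
.......
.......
.......
t=4: .......
.......
..##...
..#v...
.......
.......
.......
t=5: .......
.......
..##...
..#.>..
.......
.......
.......
t=6: .......
.......
..##...
..#.#..
....v..
.......
.......
t=7: .......
.......
..##...
..#.#..
...<#..
.......
.......
t=8: .......
.......
..##...
..#^#..
...##..
.......
.......
t=9: .......
.......
..##...
..##>..
...##..
.......
.......
t=10: .......
.......
..##^..
..##...
...##..
.......
.......
t=11: .......
.......
..###>.
..##...
...##..
.......
.......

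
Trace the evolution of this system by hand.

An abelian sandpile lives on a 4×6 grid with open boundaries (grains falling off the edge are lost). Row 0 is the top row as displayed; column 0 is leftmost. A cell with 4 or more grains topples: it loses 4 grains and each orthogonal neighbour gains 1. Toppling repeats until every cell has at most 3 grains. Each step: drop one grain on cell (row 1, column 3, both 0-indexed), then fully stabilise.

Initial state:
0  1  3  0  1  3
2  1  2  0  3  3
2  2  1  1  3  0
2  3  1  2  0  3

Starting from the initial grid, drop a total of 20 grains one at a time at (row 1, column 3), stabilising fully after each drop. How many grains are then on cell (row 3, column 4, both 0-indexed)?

[0] 0  1  3  0  1  3
2  1  2  0  3  3
2  2  1  1  3  0
2  3  1  2  0  3
[1] 0  1  3  0  1  3
2  1  2  1  3  3
2  2  1  1  3  0
2  3  1  2  0  3
[2] 0  1  3  0  1  3
2  1  2  2  3  3
2  2  1  1  3  0
2  3  1  2  0  3
[3] 0  1  3  0  1  3
2  1  2  3  3  3
2  2  1  1  3  0
2  3  1  2  0  3
[4] 0  1  3  1  3  0
2  1  3  1  2  1
2  2  1  3  0  2
2  3  1  2  1  3
[5] 0  1  3  1  3  0
2  1  3  2  2  1
2  2  1  3  0  2
2  3  1  2  1  3
[6] 0  1  3  1  3  0
2  1  3  3  2  1
2  2  1  3  0  2
2  3  1  2  1  3
[7] 0  2  0  3  3  0
2  2  1  2  3  1
2  2  3  0  1  2
2  3  1  3  1  3
[8] 0  2  0  3  3  0
2  2  1  3  3  1
2  2  3  0  1  2
2  3  1  3  1  3
[9] 0  2  1  1  1  1
2  2  2  2  1  2
2  2  3  1  2  2
2  3  1  3  1  3
[10] 0  2  1  1  1  1
2  2  2  3  1  2
2  2  3  1  2  2
2  3  1  3  1  3
[11] 0  2  1  2  1  1
2  2  3  0  2  2
2  2  3  2  2  2
2  3  1  3  1  3
[12] 0  2  1  2  1  1
2  2  3  1  2  2
2  2  3  2  2  2
2  3  1  3  1  3
[13] 0  2  1  2  1  1
2  2  3  2  2  2
2  2  3  2  2  2
2  3  1  3  1  3
[14] 0  2  1  2  1  1
2  2  3  3  2  2
2  2  3  2  2  2
2  3  1  3  1  3
[15] 0  2  2  3  1  1
2  3  1  2  3  2
2  3  1  1  3  2
2  3  3  0  2  3
[16] 0  2  2  3  1  1
2  3  1  3  3  2
2  3  1  1  3  2
2  3  3  0  2  3
[17] 0  2  3  0  3  1
2  3  2  2  1  3
2  3  1  3  0  3
2  3  3  0  3  3
[18] 0  2  3  0  3  1
2  3  2  3  1  3
2  3  1  3  0  3
2  3  3  0  3  3
[19] 0  2  3  1  3  1
2  3  3  1  2  3
2  3  2  0  1  3
2  3  3  1  3  3
[20] 0  2  3  1  3  1
2  3  3  2  2  3
2  3  2  0  1  3
2  3  3  1  3  3

3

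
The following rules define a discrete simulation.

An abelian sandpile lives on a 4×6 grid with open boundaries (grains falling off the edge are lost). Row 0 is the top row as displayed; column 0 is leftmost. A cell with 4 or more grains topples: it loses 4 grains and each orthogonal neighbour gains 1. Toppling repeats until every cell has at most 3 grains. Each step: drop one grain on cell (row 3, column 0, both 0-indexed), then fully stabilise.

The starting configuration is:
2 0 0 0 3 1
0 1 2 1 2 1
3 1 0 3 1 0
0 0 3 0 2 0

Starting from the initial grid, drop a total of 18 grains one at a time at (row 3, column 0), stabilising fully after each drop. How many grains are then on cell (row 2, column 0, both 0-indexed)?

gen 0: 2 0 0 0 3 1
0 1 2 1 2 1
3 1 0 3 1 0
0 0 3 0 2 0
gen 1: 2 0 0 0 3 1
0 1 2 1 2 1
3 1 0 3 1 0
1 0 3 0 2 0
gen 2: 2 0 0 0 3 1
0 1 2 1 2 1
3 1 0 3 1 0
2 0 3 0 2 0
gen 3: 2 0 0 0 3 1
0 1 2 1 2 1
3 1 0 3 1 0
3 0 3 0 2 0
gen 4: 2 0 0 0 3 1
1 1 2 1 2 1
0 2 0 3 1 0
1 1 3 0 2 0
gen 5: 2 0 0 0 3 1
1 1 2 1 2 1
0 2 0 3 1 0
2 1 3 0 2 0
gen 6: 2 0 0 0 3 1
1 1 2 1 2 1
0 2 0 3 1 0
3 1 3 0 2 0
gen 7: 2 0 0 0 3 1
1 1 2 1 2 1
1 2 0 3 1 0
0 2 3 0 2 0
gen 8: 2 0 0 0 3 1
1 1 2 1 2 1
1 2 0 3 1 0
1 2 3 0 2 0
gen 9: 2 0 0 0 3 1
1 1 2 1 2 1
1 2 0 3 1 0
2 2 3 0 2 0
gen 10: 2 0 0 0 3 1
1 1 2 1 2 1
1 2 0 3 1 0
3 2 3 0 2 0
gen 11: 2 0 0 0 3 1
1 1 2 1 2 1
2 2 0 3 1 0
0 3 3 0 2 0
gen 12: 2 0 0 0 3 1
1 1 2 1 2 1
2 2 0 3 1 0
1 3 3 0 2 0
gen 13: 2 0 0 0 3 1
1 1 2 1 2 1
2 2 0 3 1 0
2 3 3 0 2 0
gen 14: 2 0 0 0 3 1
1 1 2 1 2 1
2 2 0 3 1 0
3 3 3 0 2 0
gen 15: 2 0 0 0 3 1
1 1 2 1 2 1
3 3 1 3 1 0
1 1 0 1 2 0
gen 16: 2 0 0 0 3 1
1 1 2 1 2 1
3 3 1 3 1 0
2 1 0 1 2 0
gen 17: 2 0 0 0 3 1
1 1 2 1 2 1
3 3 1 3 1 0
3 1 0 1 2 0
gen 18: 2 0 0 0 3 1
2 2 2 1 2 1
1 0 2 3 1 0
1 3 0 1 2 0

1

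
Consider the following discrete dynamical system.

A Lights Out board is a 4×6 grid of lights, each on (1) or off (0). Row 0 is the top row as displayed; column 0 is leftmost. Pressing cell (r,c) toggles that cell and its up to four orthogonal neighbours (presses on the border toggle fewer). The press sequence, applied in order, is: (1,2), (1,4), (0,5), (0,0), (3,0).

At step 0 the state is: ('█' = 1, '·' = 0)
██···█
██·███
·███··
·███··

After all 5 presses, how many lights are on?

k=0  ██···█
██·███
·███··
·███··
k=1  ███··█
█·█·██
·█·█··
·███··
k=2  ███·██
█·██··
·█·██·
·███··
k=3  ███···
█·██·█
·█·██·
·███··
k=4  ··█···
··██·█
·█·██·
·███··
k=5  ··█···
··██·█
██·██·
█·██··

11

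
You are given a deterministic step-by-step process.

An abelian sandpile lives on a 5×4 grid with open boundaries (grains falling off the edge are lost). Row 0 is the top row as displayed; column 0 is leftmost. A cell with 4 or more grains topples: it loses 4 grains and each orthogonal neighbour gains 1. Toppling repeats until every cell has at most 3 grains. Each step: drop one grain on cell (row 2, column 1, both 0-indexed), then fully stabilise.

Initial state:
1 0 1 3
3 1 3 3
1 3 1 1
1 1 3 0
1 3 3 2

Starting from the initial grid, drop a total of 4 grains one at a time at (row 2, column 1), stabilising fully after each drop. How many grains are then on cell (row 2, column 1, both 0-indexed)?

3

[0] 1 0 1 3
3 1 3 3
1 3 1 1
1 1 3 0
1 3 3 2
[1] 1 0 1 3
3 2 3 3
2 0 2 1
1 2 3 0
1 3 3 2
[2] 1 0 1 3
3 2 3 3
2 1 2 1
1 2 3 0
1 3 3 2
[3] 1 0 1 3
3 2 3 3
2 2 2 1
1 2 3 0
1 3 3 2
[4] 1 0 1 3
3 2 3 3
2 3 2 1
1 2 3 0
1 3 3 2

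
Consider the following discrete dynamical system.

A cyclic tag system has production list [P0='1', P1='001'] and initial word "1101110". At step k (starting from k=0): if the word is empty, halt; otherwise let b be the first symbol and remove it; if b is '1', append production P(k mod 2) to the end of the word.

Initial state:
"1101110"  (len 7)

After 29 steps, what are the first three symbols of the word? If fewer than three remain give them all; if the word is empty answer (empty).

100

gen 0: "1101110"  (len 7)
gen 1: "1011101"  (len 7)
gen 2: "011101001"  (len 9)
gen 3: "11101001"  (len 8)
gen 4: "1101001001"  (len 10)
gen 5: "1010010011"  (len 10)
gen 6: "010010011001"  (len 12)
gen 7: "10010011001"  (len 11)
gen 8: "0010011001001"  (len 13)
gen 9: "010011001001"  (len 12)
gen 10: "10011001001"  (len 11)
gen 11: "00110010011"  (len 11)
gen 12: "0110010011"  (len 10)
gen 13: "110010011"  (len 9)
gen 14: "10010011001"  (len 11)
gen 15: "00100110011"  (len 11)
gen 16: "0100110011"  (len 10)
gen 17: "100110011"  (len 9)
gen 18: "00110011001"  (len 11)
gen 19: "0110011001"  (len 10)
gen 20: "110011001"  (len 9)
gen 21: "100110011"  (len 9)
gen 22: "00110011001"  (len 11)
gen 23: "0110011001"  (len 10)
gen 24: "110011001"  (len 9)
gen 25: "100110011"  (len 9)
gen 26: "00110011001"  (len 11)
gen 27: "0110011001"  (len 10)
gen 28: "110011001"  (len 9)
gen 29: "100110011"  (len 9)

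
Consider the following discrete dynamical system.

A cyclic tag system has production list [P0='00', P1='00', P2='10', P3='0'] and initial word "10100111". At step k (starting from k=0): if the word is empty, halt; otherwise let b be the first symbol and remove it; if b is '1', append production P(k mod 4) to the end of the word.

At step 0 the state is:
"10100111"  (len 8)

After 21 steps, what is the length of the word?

3

k=0  "10100111"  (len 8)
k=1  "010011100"  (len 9)
k=2  "10011100"  (len 8)
k=3  "001110010"  (len 9)
k=4  "01110010"  (len 8)
k=5  "1110010"  (len 7)
k=6  "11001000"  (len 8)
k=7  "100100010"  (len 9)
k=8  "001000100"  (len 9)
k=9  "01000100"  (len 8)
k=10  "1000100"  (len 7)
k=11  "00010010"  (len 8)
k=12  "0010010"  (len 7)
k=13  "010010"  (len 6)
k=14  "10010"  (len 5)
k=15  "001010"  (len 6)
k=16  "01010"  (len 5)
k=17  "1010"  (len 4)
k=18  "01000"  (len 5)
k=19  "1000"  (len 4)
k=20  "0000"  (len 4)
k=21  "000"  (len 3)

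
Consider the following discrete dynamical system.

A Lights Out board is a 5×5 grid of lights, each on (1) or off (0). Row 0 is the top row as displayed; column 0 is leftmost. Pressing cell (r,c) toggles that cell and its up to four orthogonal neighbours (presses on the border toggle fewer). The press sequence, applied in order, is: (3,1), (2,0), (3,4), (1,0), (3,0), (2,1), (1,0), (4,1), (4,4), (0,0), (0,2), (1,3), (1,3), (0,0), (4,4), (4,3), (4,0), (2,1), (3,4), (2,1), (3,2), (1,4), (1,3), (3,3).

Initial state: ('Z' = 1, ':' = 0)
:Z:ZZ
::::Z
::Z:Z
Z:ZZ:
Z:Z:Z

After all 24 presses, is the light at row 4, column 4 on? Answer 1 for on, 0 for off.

t=0: :Z:ZZ
::::Z
::Z:Z
Z:ZZ:
Z:Z:Z
t=1: :Z:ZZ
::::Z
:ZZ:Z
:Z:Z:
ZZZ:Z
t=2: :Z:ZZ
Z:::Z
Z:Z:Z
ZZ:Z:
ZZZ:Z
t=3: :Z:ZZ
Z:::Z
Z:Z::
ZZ::Z
ZZZ::
t=4: ZZ:ZZ
:Z::Z
::Z::
ZZ::Z
ZZZ::
t=5: ZZ:ZZ
:Z::Z
Z:Z::
::::Z
:ZZ::
t=6: ZZ:ZZ
::::Z
:Z:::
:Z::Z
:ZZ::
t=7: :Z:ZZ
ZZ::Z
ZZ:::
:Z::Z
:ZZ::
t=8: :Z:ZZ
ZZ::Z
ZZ:::
::::Z
Z::::
t=9: :Z:ZZ
ZZ::Z
ZZ:::
:::::
Z::ZZ
t=10: Z::ZZ
:Z::Z
ZZ:::
:::::
Z::ZZ
t=11: ZZZ:Z
:ZZ:Z
ZZ:::
:::::
Z::ZZ
t=12: ZZZZZ
:Z:Z:
ZZ:Z:
:::::
Z::ZZ
t=13: ZZZ:Z
:ZZ:Z
ZZ:::
:::::
Z::ZZ
t=14: ::Z:Z
ZZZ:Z
ZZ:::
:::::
Z::ZZ
t=15: ::Z:Z
ZZZ:Z
ZZ:::
::::Z
Z::::
t=16: ::Z:Z
ZZZ:Z
ZZ:::
:::ZZ
Z:ZZZ
t=17: ::Z:Z
ZZZ:Z
ZZ:::
Z::ZZ
:ZZZZ
t=18: ::Z:Z
Z:Z:Z
::Z::
ZZ:ZZ
:ZZZZ
t=19: ::Z:Z
Z:Z:Z
::Z:Z
ZZ:::
:ZZZ:
t=20: ::Z:Z
ZZZ:Z
ZZ::Z
Z::::
:ZZZ:
t=21: ::Z:Z
ZZZ:Z
ZZZ:Z
ZZZZ:
:Z:Z:
t=22: ::Z::
ZZZZ:
ZZZ::
ZZZZ:
:Z:Z:
t=23: ::ZZ:
ZZ::Z
ZZZZ:
ZZZZ:
:Z:Z:
t=24: ::ZZ:
ZZ::Z
ZZZ::
ZZ::Z
:Z:::

0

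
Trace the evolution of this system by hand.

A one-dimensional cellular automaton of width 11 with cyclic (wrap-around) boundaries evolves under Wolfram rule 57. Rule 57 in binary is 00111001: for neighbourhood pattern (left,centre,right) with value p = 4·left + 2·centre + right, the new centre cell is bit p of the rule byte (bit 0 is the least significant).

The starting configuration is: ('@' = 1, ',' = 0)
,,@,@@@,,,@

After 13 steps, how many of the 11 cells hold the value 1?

[0] ,,@,@@@,,,@
[1] @,,@@,,@@,,
[2] ,@,@,@,@,@,
[3] ,,@,@,@,@,@
[4] @,,@,@,@,@,
[5] ,@,,@,@,@,@
[6] @,@,,@,@,@,
[7] ,@,@,,@,@,@
[8] @,@,@,,@,@,
[9] ,@,@,@,,@,@
[10] @,@,@,@,,@,
[11] ,@,@,@,@,,@
[12] @,@,@,@,@,,
[13] ,@,@,@,@,@,

5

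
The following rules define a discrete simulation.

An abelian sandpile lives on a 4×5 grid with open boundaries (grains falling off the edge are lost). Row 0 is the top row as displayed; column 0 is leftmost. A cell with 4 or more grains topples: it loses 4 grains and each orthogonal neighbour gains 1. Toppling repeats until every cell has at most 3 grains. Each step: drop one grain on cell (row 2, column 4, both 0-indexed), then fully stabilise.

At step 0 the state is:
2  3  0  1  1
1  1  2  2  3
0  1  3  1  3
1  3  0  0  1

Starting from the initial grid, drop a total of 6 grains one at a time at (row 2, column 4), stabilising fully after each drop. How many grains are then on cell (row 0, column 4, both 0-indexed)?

gen 0: 2  3  0  1  1
1  1  2  2  3
0  1  3  1  3
1  3  0  0  1
gen 1: 2  3  0  1  2
1  1  2  3  0
0  1  3  2  1
1  3  0  0  2
gen 2: 2  3  0  1  2
1  1  2  3  0
0  1  3  2  2
1  3  0  0  2
gen 3: 2  3  0  1  2
1  1  2  3  0
0  1  3  2  3
1  3  0  0  2
gen 4: 2  3  0  1  2
1  1  2  3  1
0  1  3  3  0
1  3  0  0  3
gen 5: 2  3  0  1  2
1  1  2  3  1
0  1  3  3  1
1  3  0  0  3
gen 6: 2  3  0  1  2
1  1  2  3  1
0  1  3  3  2
1  3  0  0  3

2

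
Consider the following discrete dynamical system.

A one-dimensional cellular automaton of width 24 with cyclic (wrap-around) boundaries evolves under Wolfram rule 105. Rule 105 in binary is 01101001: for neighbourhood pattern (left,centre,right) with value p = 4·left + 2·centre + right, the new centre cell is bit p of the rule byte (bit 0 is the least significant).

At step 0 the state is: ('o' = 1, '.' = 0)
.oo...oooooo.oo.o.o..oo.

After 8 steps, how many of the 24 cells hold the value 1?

k=0  .oo...oooooo.oo.o.o..oo.
k=1  .oo.o.o....ooooo.o...oo.
k=2  .ooo.o..oo.o...oo..o.oo.
k=3  .o.oo...ooo..o.oo...ooo.
k=4  ..ooo.o.o.o...ooo.o.o.o.
k=5  o.o.oo.o.o..o.o.oo.o.o..
k=6  .o.oooo.o....o.oooo.o...
k=7  ..oo..oo..oo..oo..oo..oo
k=8  ..oo..oo..oo..oo..oo..oo

12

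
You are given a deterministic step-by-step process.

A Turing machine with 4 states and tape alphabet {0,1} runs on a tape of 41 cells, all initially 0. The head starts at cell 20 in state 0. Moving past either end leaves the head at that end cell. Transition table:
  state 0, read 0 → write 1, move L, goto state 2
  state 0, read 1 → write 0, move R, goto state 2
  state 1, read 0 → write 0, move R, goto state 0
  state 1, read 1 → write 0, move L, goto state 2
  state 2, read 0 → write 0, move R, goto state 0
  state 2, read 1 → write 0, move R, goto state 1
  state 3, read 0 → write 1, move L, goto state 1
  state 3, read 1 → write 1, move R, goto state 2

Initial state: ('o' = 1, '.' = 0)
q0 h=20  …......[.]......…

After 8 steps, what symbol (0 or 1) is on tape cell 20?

[0] q0 h=20  …......[.]......…
[1] q2 h=19  …......[.]o.....…
[2] q0 h=20  …......[o]......…
[3] q2 h=21  …......[.]......…
[4] q0 h=22  …......[.]......…
[5] q2 h=21  …......[.]o.....…
[6] q0 h=22  …......[o]......…
[7] q2 h=23  …......[.]......…
[8] q0 h=24  …......[.]......…

0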